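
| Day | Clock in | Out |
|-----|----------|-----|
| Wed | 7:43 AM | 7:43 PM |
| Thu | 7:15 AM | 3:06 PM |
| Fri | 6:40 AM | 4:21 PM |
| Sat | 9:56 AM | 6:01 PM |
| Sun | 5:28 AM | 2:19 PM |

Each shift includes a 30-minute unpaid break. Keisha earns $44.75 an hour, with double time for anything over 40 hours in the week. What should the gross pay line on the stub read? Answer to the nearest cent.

$2145.02

Wed: 7:43 AM–7:43 PM = 12 h 0 min; less 30 min break → 11 h 30 min
Thu: 7:15 AM–3:06 PM = 7 h 51 min; less 30 min break → 7 h 21 min
Fri: 6:40 AM–4:21 PM = 9 h 41 min; less 30 min break → 9 h 11 min
Sat: 9:56 AM–6:01 PM = 8 h 5 min; less 30 min break → 7 h 35 min
Sun: 5:28 AM–2:19 PM = 8 h 51 min; less 30 min break → 8 h 21 min
Total worked: 43 h 58 min = 2638 min.
Regular 40 h 0 min = 2400 min at $44.75/h; overtime 3 h 58 min = 238 min at $89.50/h.
Pay = (2400 × $44.75 + 238 × $89.50) ÷ 60 = $2145.02.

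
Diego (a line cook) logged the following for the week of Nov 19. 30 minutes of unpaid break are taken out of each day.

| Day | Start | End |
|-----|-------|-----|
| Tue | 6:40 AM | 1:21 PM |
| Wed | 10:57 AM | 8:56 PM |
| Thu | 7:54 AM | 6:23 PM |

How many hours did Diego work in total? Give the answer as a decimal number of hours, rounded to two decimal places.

Tue: 6:40 AM–1:21 PM = 6 h 41 min; less 30 min break → 6 h 11 min
Wed: 10:57 AM–8:56 PM = 9 h 59 min; less 30 min break → 9 h 29 min
Thu: 7:54 AM–6:23 PM = 10 h 29 min; less 30 min break → 9 h 59 min
Total: 6 h 11 min + 9 h 29 min + 9 h 59 min = 25 h 39 min.

25.65 hours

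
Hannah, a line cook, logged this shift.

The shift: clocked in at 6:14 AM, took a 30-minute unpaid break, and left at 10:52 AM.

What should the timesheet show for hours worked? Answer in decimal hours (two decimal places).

4.13 hours

The shift: 6:14 AM–10:52 AM = 4 h 38 min; less 30 min break → 4 h 8 min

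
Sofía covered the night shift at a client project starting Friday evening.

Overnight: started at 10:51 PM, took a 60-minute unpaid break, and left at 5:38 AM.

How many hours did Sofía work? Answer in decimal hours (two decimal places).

5.78 hours

Overnight: 10:51 PM → midnight = 1 h 9 min; midnight → 5:38 AM = 5 h 38 min; span 6 h 47 min; less 60 min break → 5 h 47 min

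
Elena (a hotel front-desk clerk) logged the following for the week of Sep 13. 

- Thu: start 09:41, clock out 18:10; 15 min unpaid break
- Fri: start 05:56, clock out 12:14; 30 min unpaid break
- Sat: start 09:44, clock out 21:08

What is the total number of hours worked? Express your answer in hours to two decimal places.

25.43 hours

Thu: 09:41–18:10 = 8 h 29 min; less 15 min break → 8 h 14 min
Fri: 05:56–12:14 = 6 h 18 min; less 30 min break → 5 h 48 min
Sat: 09:44–21:08 = 11 h 24 min
Total: 8 h 14 min + 5 h 48 min + 11 h 24 min = 25 h 26 min.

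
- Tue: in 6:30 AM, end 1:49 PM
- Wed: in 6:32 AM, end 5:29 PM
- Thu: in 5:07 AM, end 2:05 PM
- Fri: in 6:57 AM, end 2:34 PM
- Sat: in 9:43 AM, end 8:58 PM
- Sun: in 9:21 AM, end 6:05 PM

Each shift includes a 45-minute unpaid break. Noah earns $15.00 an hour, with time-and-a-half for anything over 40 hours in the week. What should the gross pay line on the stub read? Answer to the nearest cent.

Tue: 6:30 AM–1:49 PM = 7 h 19 min; less 45 min break → 6 h 34 min
Wed: 6:32 AM–5:29 PM = 10 h 57 min; less 45 min break → 10 h 12 min
Thu: 5:07 AM–2:05 PM = 8 h 58 min; less 45 min break → 8 h 13 min
Fri: 6:57 AM–2:34 PM = 7 h 37 min; less 45 min break → 6 h 52 min
Sat: 9:43 AM–8:58 PM = 11 h 15 min; less 45 min break → 10 h 30 min
Sun: 9:21 AM–6:05 PM = 8 h 44 min; less 45 min break → 7 h 59 min
Total worked: 50 h 20 min = 3020 min.
Regular 40 h 0 min = 2400 min at $15.00/h; overtime 10 h 20 min = 620 min at $22.50/h.
Pay = (2400 × $15.00 + 620 × $22.50) ÷ 60 = $832.50.

$832.50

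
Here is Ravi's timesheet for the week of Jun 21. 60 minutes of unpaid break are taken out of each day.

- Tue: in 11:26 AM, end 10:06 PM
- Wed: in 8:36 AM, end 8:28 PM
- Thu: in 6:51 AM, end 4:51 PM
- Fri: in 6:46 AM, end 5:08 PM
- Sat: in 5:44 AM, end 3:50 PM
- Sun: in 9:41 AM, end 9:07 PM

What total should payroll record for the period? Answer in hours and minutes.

Tue: 11:26 AM–10:06 PM = 10 h 40 min; less 60 min break → 9 h 40 min
Wed: 8:36 AM–8:28 PM = 11 h 52 min; less 60 min break → 10 h 52 min
Thu: 6:51 AM–4:51 PM = 10 h 0 min; less 60 min break → 9 h 0 min
Fri: 6:46 AM–5:08 PM = 10 h 22 min; less 60 min break → 9 h 22 min
Sat: 5:44 AM–3:50 PM = 10 h 6 min; less 60 min break → 9 h 6 min
Sun: 9:41 AM–9:07 PM = 11 h 26 min; less 60 min break → 10 h 26 min
Total: 9 h 40 min + 10 h 52 min + 9 h 0 min + 9 h 22 min + 9 h 6 min + 10 h 26 min = 58 h 26 min.

58 h 26 min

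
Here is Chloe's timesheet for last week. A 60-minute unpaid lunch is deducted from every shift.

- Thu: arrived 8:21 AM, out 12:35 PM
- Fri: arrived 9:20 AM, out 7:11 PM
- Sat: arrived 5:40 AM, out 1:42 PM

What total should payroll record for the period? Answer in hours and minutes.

Thu: 8:21 AM–12:35 PM = 4 h 14 min; less 60 min break → 3 h 14 min
Fri: 9:20 AM–7:11 PM = 9 h 51 min; less 60 min break → 8 h 51 min
Sat: 5:40 AM–1:42 PM = 8 h 2 min; less 60 min break → 7 h 2 min
Total: 3 h 14 min + 8 h 51 min + 7 h 2 min = 19 h 7 min.

19 h 7 min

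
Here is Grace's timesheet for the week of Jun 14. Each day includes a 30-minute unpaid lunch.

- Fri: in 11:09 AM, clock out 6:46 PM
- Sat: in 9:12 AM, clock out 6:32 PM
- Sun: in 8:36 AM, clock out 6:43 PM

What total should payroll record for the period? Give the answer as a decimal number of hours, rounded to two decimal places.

Fri: 11:09 AM–6:46 PM = 7 h 37 min; less 30 min break → 7 h 7 min
Sat: 9:12 AM–6:32 PM = 9 h 20 min; less 30 min break → 8 h 50 min
Sun: 8:36 AM–6:43 PM = 10 h 7 min; less 30 min break → 9 h 37 min
Total: 7 h 7 min + 8 h 50 min + 9 h 37 min = 25 h 34 min.

25.57 hours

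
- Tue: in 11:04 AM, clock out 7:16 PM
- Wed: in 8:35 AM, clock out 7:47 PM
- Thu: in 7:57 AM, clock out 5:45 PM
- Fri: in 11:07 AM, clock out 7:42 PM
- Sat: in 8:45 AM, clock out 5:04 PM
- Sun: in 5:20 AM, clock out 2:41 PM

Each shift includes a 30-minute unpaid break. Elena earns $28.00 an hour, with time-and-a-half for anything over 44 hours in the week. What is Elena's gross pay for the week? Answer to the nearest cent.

$1586.90

Tue: 11:04 AM–7:16 PM = 8 h 12 min; less 30 min break → 7 h 42 min
Wed: 8:35 AM–7:47 PM = 11 h 12 min; less 30 min break → 10 h 42 min
Thu: 7:57 AM–5:45 PM = 9 h 48 min; less 30 min break → 9 h 18 min
Fri: 11:07 AM–7:42 PM = 8 h 35 min; less 30 min break → 8 h 5 min
Sat: 8:45 AM–5:04 PM = 8 h 19 min; less 30 min break → 7 h 49 min
Sun: 5:20 AM–2:41 PM = 9 h 21 min; less 30 min break → 8 h 51 min
Total worked: 52 h 27 min = 3147 min.
Regular 44 h 0 min = 2640 min at $28.00/h; overtime 8 h 27 min = 507 min at $42.00/h.
Pay = (2640 × $28.00 + 507 × $42.00) ÷ 60 = $1586.90.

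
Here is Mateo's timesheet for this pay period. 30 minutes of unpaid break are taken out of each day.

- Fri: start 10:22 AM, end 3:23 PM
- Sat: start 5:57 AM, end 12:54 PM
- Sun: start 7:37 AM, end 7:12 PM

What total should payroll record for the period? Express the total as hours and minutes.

Fri: 10:22 AM–3:23 PM = 5 h 1 min; less 30 min break → 4 h 31 min
Sat: 5:57 AM–12:54 PM = 6 h 57 min; less 30 min break → 6 h 27 min
Sun: 7:37 AM–7:12 PM = 11 h 35 min; less 30 min break → 11 h 5 min
Total: 4 h 31 min + 6 h 27 min + 11 h 5 min = 22 h 3 min.

22 h 3 min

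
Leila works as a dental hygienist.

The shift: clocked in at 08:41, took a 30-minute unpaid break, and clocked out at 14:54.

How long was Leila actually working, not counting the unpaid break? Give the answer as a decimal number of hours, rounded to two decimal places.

The shift: 08:41–14:54 = 6 h 13 min; less 30 min break → 5 h 43 min

5.72 hours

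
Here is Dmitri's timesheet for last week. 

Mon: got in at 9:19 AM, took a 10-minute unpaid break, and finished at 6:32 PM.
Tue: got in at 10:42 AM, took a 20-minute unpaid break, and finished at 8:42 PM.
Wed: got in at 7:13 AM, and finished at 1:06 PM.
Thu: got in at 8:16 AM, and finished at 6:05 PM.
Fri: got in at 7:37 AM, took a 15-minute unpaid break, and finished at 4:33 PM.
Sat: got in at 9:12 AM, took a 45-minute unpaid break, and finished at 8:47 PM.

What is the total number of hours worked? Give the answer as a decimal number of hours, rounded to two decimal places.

53.93 hours

Mon: 9:19 AM–6:32 PM = 9 h 13 min; less 10 min break → 9 h 3 min
Tue: 10:42 AM–8:42 PM = 10 h 0 min; less 20 min break → 9 h 40 min
Wed: 7:13 AM–1:06 PM = 5 h 53 min
Thu: 8:16 AM–6:05 PM = 9 h 49 min
Fri: 7:37 AM–4:33 PM = 8 h 56 min; less 15 min break → 8 h 41 min
Sat: 9:12 AM–8:47 PM = 11 h 35 min; less 45 min break → 10 h 50 min
Total: 9 h 3 min + 9 h 40 min + 5 h 53 min + 9 h 49 min + 8 h 41 min + 10 h 50 min = 53 h 56 min.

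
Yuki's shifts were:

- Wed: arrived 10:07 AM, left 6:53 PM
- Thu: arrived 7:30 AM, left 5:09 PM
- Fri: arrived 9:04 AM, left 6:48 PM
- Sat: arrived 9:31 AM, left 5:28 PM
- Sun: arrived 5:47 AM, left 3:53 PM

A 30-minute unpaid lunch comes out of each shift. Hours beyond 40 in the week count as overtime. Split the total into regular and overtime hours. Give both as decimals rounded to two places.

Wed: 10:07 AM–6:53 PM = 8 h 46 min; less 30 min break → 8 h 16 min
Thu: 7:30 AM–5:09 PM = 9 h 39 min; less 30 min break → 9 h 9 min
Fri: 9:04 AM–6:48 PM = 9 h 44 min; less 30 min break → 9 h 14 min
Sat: 9:31 AM–5:28 PM = 7 h 57 min; less 30 min break → 7 h 27 min
Sun: 5:47 AM–3:53 PM = 10 h 6 min; less 30 min break → 9 h 36 min
Total worked: 43 h 42 min = 43.70 h.
Threshold 40 h → overtime 3 h 42 min, regular 40 h 0 min.

Regular 40.00 hours, overtime 3.70 hours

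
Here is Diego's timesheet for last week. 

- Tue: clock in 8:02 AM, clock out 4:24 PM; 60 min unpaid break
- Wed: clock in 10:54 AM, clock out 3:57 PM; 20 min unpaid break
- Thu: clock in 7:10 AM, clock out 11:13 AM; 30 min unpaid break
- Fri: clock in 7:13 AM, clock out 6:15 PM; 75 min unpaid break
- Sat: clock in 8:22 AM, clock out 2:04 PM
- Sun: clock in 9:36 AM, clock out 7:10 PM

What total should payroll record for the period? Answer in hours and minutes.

Tue: 8:02 AM–4:24 PM = 8 h 22 min; less 60 min break → 7 h 22 min
Wed: 10:54 AM–3:57 PM = 5 h 3 min; less 20 min break → 4 h 43 min
Thu: 7:10 AM–11:13 AM = 4 h 3 min; less 30 min break → 3 h 33 min
Fri: 7:13 AM–6:15 PM = 11 h 2 min; less 75 min break → 9 h 47 min
Sat: 8:22 AM–2:04 PM = 5 h 42 min
Sun: 9:36 AM–7:10 PM = 9 h 34 min
Total: 7 h 22 min + 4 h 43 min + 3 h 33 min + 9 h 47 min + 5 h 42 min + 9 h 34 min = 40 h 41 min.

40 h 41 min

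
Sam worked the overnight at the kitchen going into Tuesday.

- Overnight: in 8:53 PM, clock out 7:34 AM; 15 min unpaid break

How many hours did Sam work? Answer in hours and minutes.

10 h 26 min

Overnight: 8:53 PM → midnight = 3 h 7 min; midnight → 7:34 AM = 7 h 34 min; span 10 h 41 min; less 15 min break → 10 h 26 min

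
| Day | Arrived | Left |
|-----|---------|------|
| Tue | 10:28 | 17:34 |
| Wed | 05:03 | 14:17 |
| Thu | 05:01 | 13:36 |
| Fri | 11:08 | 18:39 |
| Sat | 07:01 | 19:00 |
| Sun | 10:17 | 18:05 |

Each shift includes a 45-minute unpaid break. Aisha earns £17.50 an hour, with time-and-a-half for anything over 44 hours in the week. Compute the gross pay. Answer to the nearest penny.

£867.56

Tue: 10:28–17:34 = 7 h 6 min; less 45 min break → 6 h 21 min
Wed: 05:03–14:17 = 9 h 14 min; less 45 min break → 8 h 29 min
Thu: 05:01–13:36 = 8 h 35 min; less 45 min break → 7 h 50 min
Fri: 11:08–18:39 = 7 h 31 min; less 45 min break → 6 h 46 min
Sat: 07:01–19:00 = 11 h 59 min; less 45 min break → 11 h 14 min
Sun: 10:17–18:05 = 7 h 48 min; less 45 min break → 7 h 3 min
Total worked: 47 h 43 min = 2863 min.
Regular 44 h 0 min = 2640 min at £17.50/h; overtime 3 h 43 min = 223 min at £26.25/h.
Pay = (2640 × £17.50 + 223 × £26.25) ÷ 60 = £867.56.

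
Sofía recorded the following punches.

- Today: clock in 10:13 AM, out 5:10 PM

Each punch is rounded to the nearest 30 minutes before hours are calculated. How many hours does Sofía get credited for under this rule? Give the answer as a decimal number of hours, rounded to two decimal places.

7.00 hours

Today: in 10:13 AM→10:00 AM, out 5:10 PM→5:00 PM; 7 h 0 min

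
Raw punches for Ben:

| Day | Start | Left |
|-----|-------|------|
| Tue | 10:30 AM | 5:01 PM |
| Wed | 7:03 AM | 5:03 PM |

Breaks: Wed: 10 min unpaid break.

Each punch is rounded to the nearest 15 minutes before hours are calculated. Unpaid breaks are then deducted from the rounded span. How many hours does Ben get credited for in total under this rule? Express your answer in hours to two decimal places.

16.33 hours

Tue: in 10:30 AM→10:30 AM, out 5:01 PM→5:00 PM; 6 h 30 min
Wed: in 7:03 AM→7:00 AM, out 5:03 PM→5:00 PM; 10 h 0 min − 10 min = 9 h 50 min
Total credited: 16 h 20 min.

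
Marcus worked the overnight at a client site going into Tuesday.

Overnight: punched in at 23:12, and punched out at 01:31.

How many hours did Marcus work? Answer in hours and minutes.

Overnight: 23:12 → midnight = 0 h 48 min; midnight → 01:31 = 1 h 31 min; span 2 h 19 min

2 h 19 min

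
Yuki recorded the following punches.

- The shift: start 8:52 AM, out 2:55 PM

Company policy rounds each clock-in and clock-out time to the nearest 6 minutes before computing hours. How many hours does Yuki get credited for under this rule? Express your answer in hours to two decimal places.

The shift: in 8:52 AM→8:54 AM, out 2:55 PM→2:54 PM; 6 h 0 min

6.00 hours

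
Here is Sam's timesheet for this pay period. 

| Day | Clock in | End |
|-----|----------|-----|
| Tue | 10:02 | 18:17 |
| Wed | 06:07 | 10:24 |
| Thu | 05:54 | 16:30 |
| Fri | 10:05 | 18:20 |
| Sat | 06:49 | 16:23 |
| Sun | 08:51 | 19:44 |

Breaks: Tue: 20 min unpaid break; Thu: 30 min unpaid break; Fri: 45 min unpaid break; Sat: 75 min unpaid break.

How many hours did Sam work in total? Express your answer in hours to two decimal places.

Tue: 10:02–18:17 = 8 h 15 min; less 20 min break → 7 h 55 min
Wed: 06:07–10:24 = 4 h 17 min
Thu: 05:54–16:30 = 10 h 36 min; less 30 min break → 10 h 6 min
Fri: 10:05–18:20 = 8 h 15 min; less 45 min break → 7 h 30 min
Sat: 06:49–16:23 = 9 h 34 min; less 75 min break → 8 h 19 min
Sun: 08:51–19:44 = 10 h 53 min
Total: 7 h 55 min + 4 h 17 min + 10 h 6 min + 7 h 30 min + 8 h 19 min + 10 h 53 min = 49 h 0 min.

49.00 hours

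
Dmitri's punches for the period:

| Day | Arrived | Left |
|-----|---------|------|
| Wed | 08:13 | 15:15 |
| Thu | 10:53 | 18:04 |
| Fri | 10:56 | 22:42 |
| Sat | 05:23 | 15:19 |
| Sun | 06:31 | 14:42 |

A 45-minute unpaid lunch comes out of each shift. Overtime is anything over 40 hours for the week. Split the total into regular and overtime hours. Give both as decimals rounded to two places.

Wed: 08:13–15:15 = 7 h 2 min; less 45 min break → 6 h 17 min
Thu: 10:53–18:04 = 7 h 11 min; less 45 min break → 6 h 26 min
Fri: 10:56–22:42 = 11 h 46 min; less 45 min break → 11 h 1 min
Sat: 05:23–15:19 = 9 h 56 min; less 45 min break → 9 h 11 min
Sun: 06:31–14:42 = 8 h 11 min; less 45 min break → 7 h 26 min
Total worked: 40 h 21 min = 40.35 h.
Threshold 40 h → overtime 0 h 21 min, regular 40 h 0 min.

Regular 40.00 hours, overtime 0.35 hours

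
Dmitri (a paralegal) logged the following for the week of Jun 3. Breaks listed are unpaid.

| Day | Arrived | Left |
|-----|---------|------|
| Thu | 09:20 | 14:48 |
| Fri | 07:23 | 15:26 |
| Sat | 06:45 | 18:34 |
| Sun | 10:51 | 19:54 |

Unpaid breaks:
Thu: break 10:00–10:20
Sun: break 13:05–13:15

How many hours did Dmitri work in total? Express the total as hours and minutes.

33 h 53 min

Thu: 09:20–14:48 = 5 h 28 min; less 20 min break → 5 h 8 min
Fri: 07:23–15:26 = 8 h 3 min
Sat: 06:45–18:34 = 11 h 49 min
Sun: 10:51–19:54 = 9 h 3 min; less 10 min break → 8 h 53 min
Total: 5 h 8 min + 8 h 3 min + 11 h 49 min + 8 h 53 min = 33 h 53 min.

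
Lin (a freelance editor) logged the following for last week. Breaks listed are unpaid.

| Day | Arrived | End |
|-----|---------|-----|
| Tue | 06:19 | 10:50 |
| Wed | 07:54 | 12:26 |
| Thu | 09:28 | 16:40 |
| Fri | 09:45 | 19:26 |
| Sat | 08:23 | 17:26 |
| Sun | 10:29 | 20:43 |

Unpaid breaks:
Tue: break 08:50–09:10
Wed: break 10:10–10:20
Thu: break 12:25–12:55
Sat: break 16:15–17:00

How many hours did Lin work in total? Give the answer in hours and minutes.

Tue: 06:19–10:50 = 4 h 31 min; less 20 min break → 4 h 11 min
Wed: 07:54–12:26 = 4 h 32 min; less 10 min break → 4 h 22 min
Thu: 09:28–16:40 = 7 h 12 min; less 30 min break → 6 h 42 min
Fri: 09:45–19:26 = 9 h 41 min
Sat: 08:23–17:26 = 9 h 3 min; less 45 min break → 8 h 18 min
Sun: 10:29–20:43 = 10 h 14 min
Total: 4 h 11 min + 4 h 22 min + 6 h 42 min + 9 h 41 min + 8 h 18 min + 10 h 14 min = 43 h 28 min.

43 h 28 min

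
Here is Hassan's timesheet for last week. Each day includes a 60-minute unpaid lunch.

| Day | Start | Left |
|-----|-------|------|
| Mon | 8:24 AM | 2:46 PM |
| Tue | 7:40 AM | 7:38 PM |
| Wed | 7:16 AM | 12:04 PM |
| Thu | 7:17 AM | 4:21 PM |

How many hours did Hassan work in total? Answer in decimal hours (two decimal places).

28.20 hours

Mon: 8:24 AM–2:46 PM = 6 h 22 min; less 60 min break → 5 h 22 min
Tue: 7:40 AM–7:38 PM = 11 h 58 min; less 60 min break → 10 h 58 min
Wed: 7:16 AM–12:04 PM = 4 h 48 min; less 60 min break → 3 h 48 min
Thu: 7:17 AM–4:21 PM = 9 h 4 min; less 60 min break → 8 h 4 min
Total: 5 h 22 min + 10 h 58 min + 3 h 48 min + 8 h 4 min = 28 h 12 min.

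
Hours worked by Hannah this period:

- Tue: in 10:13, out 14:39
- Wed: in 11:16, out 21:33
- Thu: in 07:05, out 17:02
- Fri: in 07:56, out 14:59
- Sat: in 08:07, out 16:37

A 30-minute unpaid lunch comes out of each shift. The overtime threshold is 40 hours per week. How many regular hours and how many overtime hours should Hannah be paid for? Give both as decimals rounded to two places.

Tue: 10:13–14:39 = 4 h 26 min; less 30 min break → 3 h 56 min
Wed: 11:16–21:33 = 10 h 17 min; less 30 min break → 9 h 47 min
Thu: 07:05–17:02 = 9 h 57 min; less 30 min break → 9 h 27 min
Fri: 07:56–14:59 = 7 h 3 min; less 30 min break → 6 h 33 min
Sat: 08:07–16:37 = 8 h 30 min; less 30 min break → 8 h 0 min
Total worked: 37 h 43 min = 37.72 h.
Threshold 40 h → overtime 0 h 0 min, regular 37 h 43 min.

Regular 37.72 hours, overtime 0.00 hours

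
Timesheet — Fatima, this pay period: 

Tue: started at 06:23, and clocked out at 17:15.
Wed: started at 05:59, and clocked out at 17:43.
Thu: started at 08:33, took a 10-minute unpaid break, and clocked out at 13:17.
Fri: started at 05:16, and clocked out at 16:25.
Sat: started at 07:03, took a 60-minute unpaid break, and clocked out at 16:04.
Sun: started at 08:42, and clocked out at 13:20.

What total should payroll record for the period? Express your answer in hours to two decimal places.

50.97 hours

Tue: 06:23–17:15 = 10 h 52 min
Wed: 05:59–17:43 = 11 h 44 min
Thu: 08:33–13:17 = 4 h 44 min; less 10 min break → 4 h 34 min
Fri: 05:16–16:25 = 11 h 9 min
Sat: 07:03–16:04 = 9 h 1 min; less 60 min break → 8 h 1 min
Sun: 08:42–13:20 = 4 h 38 min
Total: 10 h 52 min + 11 h 44 min + 4 h 34 min + 11 h 9 min + 8 h 1 min + 4 h 38 min = 50 h 58 min.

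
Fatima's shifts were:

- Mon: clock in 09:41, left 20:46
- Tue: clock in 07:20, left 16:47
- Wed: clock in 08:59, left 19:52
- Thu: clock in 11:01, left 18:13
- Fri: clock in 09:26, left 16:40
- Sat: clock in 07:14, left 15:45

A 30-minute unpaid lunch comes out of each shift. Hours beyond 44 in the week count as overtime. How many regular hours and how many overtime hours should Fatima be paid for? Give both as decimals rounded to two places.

Mon: 09:41–20:46 = 11 h 5 min; less 30 min break → 10 h 35 min
Tue: 07:20–16:47 = 9 h 27 min; less 30 min break → 8 h 57 min
Wed: 08:59–19:52 = 10 h 53 min; less 30 min break → 10 h 23 min
Thu: 11:01–18:13 = 7 h 12 min; less 30 min break → 6 h 42 min
Fri: 09:26–16:40 = 7 h 14 min; less 30 min break → 6 h 44 min
Sat: 07:14–15:45 = 8 h 31 min; less 30 min break → 8 h 1 min
Total worked: 51 h 22 min = 51.37 h.
Threshold 44 h → overtime 7 h 22 min, regular 44 h 0 min.

Regular 44.00 hours, overtime 7.37 hours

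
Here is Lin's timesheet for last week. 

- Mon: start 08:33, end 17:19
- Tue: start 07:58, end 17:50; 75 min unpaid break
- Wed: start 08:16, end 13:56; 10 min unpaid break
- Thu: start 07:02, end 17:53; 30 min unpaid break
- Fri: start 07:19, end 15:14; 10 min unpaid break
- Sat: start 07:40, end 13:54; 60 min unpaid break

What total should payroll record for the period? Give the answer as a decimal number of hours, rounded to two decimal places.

46.22 hours

Mon: 08:33–17:19 = 8 h 46 min
Tue: 07:58–17:50 = 9 h 52 min; less 75 min break → 8 h 37 min
Wed: 08:16–13:56 = 5 h 40 min; less 10 min break → 5 h 30 min
Thu: 07:02–17:53 = 10 h 51 min; less 30 min break → 10 h 21 min
Fri: 07:19–15:14 = 7 h 55 min; less 10 min break → 7 h 45 min
Sat: 07:40–13:54 = 6 h 14 min; less 60 min break → 5 h 14 min
Total: 8 h 46 min + 8 h 37 min + 5 h 30 min + 10 h 21 min + 7 h 45 min + 5 h 14 min = 46 h 13 min.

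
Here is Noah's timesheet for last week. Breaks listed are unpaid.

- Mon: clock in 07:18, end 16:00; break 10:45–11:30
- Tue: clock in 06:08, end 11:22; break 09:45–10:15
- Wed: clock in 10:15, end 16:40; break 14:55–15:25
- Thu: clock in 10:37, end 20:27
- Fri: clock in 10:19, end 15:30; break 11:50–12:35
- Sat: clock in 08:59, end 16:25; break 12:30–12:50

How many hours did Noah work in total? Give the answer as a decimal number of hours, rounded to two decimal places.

39.97 hours

Mon: 07:18–16:00 = 8 h 42 min; less 45 min break → 7 h 57 min
Tue: 06:08–11:22 = 5 h 14 min; less 30 min break → 4 h 44 min
Wed: 10:15–16:40 = 6 h 25 min; less 30 min break → 5 h 55 min
Thu: 10:37–20:27 = 9 h 50 min
Fri: 10:19–15:30 = 5 h 11 min; less 45 min break → 4 h 26 min
Sat: 08:59–16:25 = 7 h 26 min; less 20 min break → 7 h 6 min
Total: 7 h 57 min + 4 h 44 min + 5 h 55 min + 9 h 50 min + 4 h 26 min + 7 h 6 min = 39 h 58 min.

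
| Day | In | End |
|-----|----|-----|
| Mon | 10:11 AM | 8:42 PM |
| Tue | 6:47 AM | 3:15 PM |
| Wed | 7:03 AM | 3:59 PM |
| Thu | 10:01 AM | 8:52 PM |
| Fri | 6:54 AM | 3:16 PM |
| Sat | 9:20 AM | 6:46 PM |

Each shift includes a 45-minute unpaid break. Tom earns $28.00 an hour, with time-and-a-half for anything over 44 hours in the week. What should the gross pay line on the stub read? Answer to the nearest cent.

$1570.80

Mon: 10:11 AM–8:42 PM = 10 h 31 min; less 45 min break → 9 h 46 min
Tue: 6:47 AM–3:15 PM = 8 h 28 min; less 45 min break → 7 h 43 min
Wed: 7:03 AM–3:59 PM = 8 h 56 min; less 45 min break → 8 h 11 min
Thu: 10:01 AM–8:52 PM = 10 h 51 min; less 45 min break → 10 h 6 min
Fri: 6:54 AM–3:16 PM = 8 h 22 min; less 45 min break → 7 h 37 min
Sat: 9:20 AM–6:46 PM = 9 h 26 min; less 45 min break → 8 h 41 min
Total worked: 52 h 4 min = 3124 min.
Regular 44 h 0 min = 2640 min at $28.00/h; overtime 8 h 4 min = 484 min at $42.00/h.
Pay = (2640 × $28.00 + 484 × $42.00) ÷ 60 = $1570.80.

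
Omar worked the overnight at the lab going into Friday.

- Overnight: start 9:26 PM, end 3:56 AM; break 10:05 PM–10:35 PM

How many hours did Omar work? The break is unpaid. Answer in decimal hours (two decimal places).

6.00 hours

Overnight: 9:26 PM → midnight = 2 h 34 min; midnight → 3:56 AM = 3 h 56 min; span 6 h 30 min; less 30 min break → 6 h 0 min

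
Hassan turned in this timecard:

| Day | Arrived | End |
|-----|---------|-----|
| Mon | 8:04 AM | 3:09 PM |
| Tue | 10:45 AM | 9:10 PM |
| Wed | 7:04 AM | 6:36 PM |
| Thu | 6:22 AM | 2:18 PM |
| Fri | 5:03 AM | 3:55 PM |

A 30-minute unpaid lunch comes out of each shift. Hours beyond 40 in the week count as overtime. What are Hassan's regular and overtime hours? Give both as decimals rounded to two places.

Regular 40.00 hours, overtime 5.33 hours

Mon: 8:04 AM–3:09 PM = 7 h 5 min; less 30 min break → 6 h 35 min
Tue: 10:45 AM–9:10 PM = 10 h 25 min; less 30 min break → 9 h 55 min
Wed: 7:04 AM–6:36 PM = 11 h 32 min; less 30 min break → 11 h 2 min
Thu: 6:22 AM–2:18 PM = 7 h 56 min; less 30 min break → 7 h 26 min
Fri: 5:03 AM–3:55 PM = 10 h 52 min; less 30 min break → 10 h 22 min
Total worked: 45 h 20 min = 45.33 h.
Threshold 40 h → overtime 5 h 20 min, regular 40 h 0 min.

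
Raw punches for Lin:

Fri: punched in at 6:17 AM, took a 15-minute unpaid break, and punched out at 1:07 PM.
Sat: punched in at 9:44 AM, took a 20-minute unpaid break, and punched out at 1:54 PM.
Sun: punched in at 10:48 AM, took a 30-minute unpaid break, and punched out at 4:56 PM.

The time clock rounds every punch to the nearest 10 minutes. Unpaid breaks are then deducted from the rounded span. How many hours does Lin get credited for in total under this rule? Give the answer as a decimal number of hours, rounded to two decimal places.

Fri: in 6:17 AM→6:20 AM, out 1:07 PM→1:10 PM; 6 h 50 min − 15 min = 6 h 35 min
Sat: in 9:44 AM→9:40 AM, out 1:54 PM→1:50 PM; 4 h 10 min − 20 min = 3 h 50 min
Sun: in 10:48 AM→10:50 AM, out 4:56 PM→5:00 PM; 6 h 10 min − 30 min = 5 h 40 min
Total credited: 16 h 5 min.

16.08 hours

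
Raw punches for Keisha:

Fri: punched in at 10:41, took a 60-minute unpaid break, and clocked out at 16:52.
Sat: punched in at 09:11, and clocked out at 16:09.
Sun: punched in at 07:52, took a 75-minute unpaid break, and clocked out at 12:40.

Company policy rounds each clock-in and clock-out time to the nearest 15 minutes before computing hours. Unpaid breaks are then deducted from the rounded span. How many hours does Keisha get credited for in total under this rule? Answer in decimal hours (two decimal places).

15.75 hours

Fri: in 10:41→10:45, out 16:52→16:45; 6 h 0 min − 60 min = 5 h 0 min
Sat: in 09:11→09:15, out 16:09→16:15; 7 h 0 min
Sun: in 07:52→07:45, out 12:40→12:45; 5 h 0 min − 75 min = 3 h 45 min
Total credited: 15 h 45 min.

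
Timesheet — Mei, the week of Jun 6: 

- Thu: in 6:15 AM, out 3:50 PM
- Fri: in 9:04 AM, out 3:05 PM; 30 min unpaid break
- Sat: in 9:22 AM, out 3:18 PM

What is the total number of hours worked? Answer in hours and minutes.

21 h 2 min

Thu: 6:15 AM–3:50 PM = 9 h 35 min
Fri: 9:04 AM–3:05 PM = 6 h 1 min; less 30 min break → 5 h 31 min
Sat: 9:22 AM–3:18 PM = 5 h 56 min
Total: 9 h 35 min + 5 h 31 min + 5 h 56 min = 21 h 2 min.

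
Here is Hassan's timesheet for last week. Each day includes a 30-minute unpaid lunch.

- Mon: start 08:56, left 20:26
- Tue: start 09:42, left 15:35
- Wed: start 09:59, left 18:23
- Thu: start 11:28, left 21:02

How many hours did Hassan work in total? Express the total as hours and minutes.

Mon: 08:56–20:26 = 11 h 30 min; less 30 min break → 11 h 0 min
Tue: 09:42–15:35 = 5 h 53 min; less 30 min break → 5 h 23 min
Wed: 09:59–18:23 = 8 h 24 min; less 30 min break → 7 h 54 min
Thu: 11:28–21:02 = 9 h 34 min; less 30 min break → 9 h 4 min
Total: 11 h 0 min + 5 h 23 min + 7 h 54 min + 9 h 4 min = 33 h 21 min.

33 h 21 min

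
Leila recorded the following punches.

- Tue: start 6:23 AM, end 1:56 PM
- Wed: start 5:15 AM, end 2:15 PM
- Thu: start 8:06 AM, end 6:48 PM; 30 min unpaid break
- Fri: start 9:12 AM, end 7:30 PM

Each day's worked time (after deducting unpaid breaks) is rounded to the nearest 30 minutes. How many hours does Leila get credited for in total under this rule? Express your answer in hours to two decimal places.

Tue: 6:23 AM–1:56 PM = 7 h 33 min → rounds to 7 h 30 min
Wed: 5:15 AM–2:15 PM = 9 h 0 min → rounds to 9 h 0 min
Thu: 8:06 AM–6:48 PM = 10 h 42 min − 30 min = 10 h 12 min → rounds to 10 h 0 min
Fri: 9:12 AM–7:30 PM = 10 h 18 min → rounds to 10 h 30 min
Total credited: 37 h 0 min.

37.00 hours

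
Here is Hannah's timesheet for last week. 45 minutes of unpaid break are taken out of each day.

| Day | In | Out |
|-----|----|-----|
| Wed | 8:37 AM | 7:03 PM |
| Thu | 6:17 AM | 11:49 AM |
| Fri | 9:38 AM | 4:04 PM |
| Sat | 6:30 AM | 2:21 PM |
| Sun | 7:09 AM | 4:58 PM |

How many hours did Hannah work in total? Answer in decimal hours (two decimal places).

Wed: 8:37 AM–7:03 PM = 10 h 26 min; less 45 min break → 9 h 41 min
Thu: 6:17 AM–11:49 AM = 5 h 32 min; less 45 min break → 4 h 47 min
Fri: 9:38 AM–4:04 PM = 6 h 26 min; less 45 min break → 5 h 41 min
Sat: 6:30 AM–2:21 PM = 7 h 51 min; less 45 min break → 7 h 6 min
Sun: 7:09 AM–4:58 PM = 9 h 49 min; less 45 min break → 9 h 4 min
Total: 9 h 41 min + 4 h 47 min + 5 h 41 min + 7 h 6 min + 9 h 4 min = 36 h 19 min.

36.32 hours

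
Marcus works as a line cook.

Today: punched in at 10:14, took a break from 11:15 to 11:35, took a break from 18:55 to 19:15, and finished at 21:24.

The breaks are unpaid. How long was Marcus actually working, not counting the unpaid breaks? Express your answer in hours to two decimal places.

10.50 hours

Today: 10:14–21:24 = 11 h 10 min; less 40 min break → 10 h 30 min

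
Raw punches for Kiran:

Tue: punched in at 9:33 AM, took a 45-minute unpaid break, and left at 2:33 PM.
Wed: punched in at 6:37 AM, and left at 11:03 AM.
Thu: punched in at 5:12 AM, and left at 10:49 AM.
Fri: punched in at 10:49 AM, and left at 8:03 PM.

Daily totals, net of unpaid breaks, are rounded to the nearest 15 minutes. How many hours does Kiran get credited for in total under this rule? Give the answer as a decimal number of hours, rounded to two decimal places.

Tue: 9:33 AM–2:33 PM = 5 h 0 min − 45 min = 4 h 15 min → rounds to 4 h 15 min
Wed: 6:37 AM–11:03 AM = 4 h 26 min → rounds to 4 h 30 min
Thu: 5:12 AM–10:49 AM = 5 h 37 min → rounds to 5 h 30 min
Fri: 10:49 AM–8:03 PM = 9 h 14 min → rounds to 9 h 15 min
Total credited: 23 h 30 min.

23.50 hours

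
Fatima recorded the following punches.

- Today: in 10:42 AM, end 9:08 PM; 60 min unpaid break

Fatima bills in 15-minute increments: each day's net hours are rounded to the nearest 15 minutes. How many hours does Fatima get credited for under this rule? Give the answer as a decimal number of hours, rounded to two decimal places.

Today: 10:42 AM–9:08 PM = 10 h 26 min − 60 min = 9 h 26 min → rounds to 9 h 30 min

9.50 hours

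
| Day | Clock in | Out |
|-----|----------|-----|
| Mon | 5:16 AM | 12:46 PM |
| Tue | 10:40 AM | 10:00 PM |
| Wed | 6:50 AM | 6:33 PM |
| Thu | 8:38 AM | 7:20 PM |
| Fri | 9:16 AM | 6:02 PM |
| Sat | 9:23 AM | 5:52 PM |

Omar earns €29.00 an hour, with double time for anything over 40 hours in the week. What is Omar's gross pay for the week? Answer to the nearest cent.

Mon: 5:16 AM–12:46 PM = 7 h 30 min
Tue: 10:40 AM–10:00 PM = 11 h 20 min
Wed: 6:50 AM–6:33 PM = 11 h 43 min
Thu: 8:38 AM–7:20 PM = 10 h 42 min
Fri: 9:16 AM–6:02 PM = 8 h 46 min
Sat: 9:23 AM–5:52 PM = 8 h 29 min
Total worked: 58 h 30 min = 3510 min.
Regular 40 h 0 min = 2400 min at €29.00/h; overtime 18 h 30 min = 1110 min at €58.00/h.
Pay = (2400 × €29.00 + 1110 × €58.00) ÷ 60 = €2233.00.

€2233.00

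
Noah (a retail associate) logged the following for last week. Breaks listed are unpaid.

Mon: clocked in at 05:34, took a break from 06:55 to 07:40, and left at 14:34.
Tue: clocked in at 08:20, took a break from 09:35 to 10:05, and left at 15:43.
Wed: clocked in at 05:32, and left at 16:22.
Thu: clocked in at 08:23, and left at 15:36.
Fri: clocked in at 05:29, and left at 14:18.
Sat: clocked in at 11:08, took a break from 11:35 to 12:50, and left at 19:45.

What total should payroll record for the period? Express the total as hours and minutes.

49 h 22 min

Mon: 05:34–14:34 = 9 h 0 min; less 45 min break → 8 h 15 min
Tue: 08:20–15:43 = 7 h 23 min; less 30 min break → 6 h 53 min
Wed: 05:32–16:22 = 10 h 50 min
Thu: 08:23–15:36 = 7 h 13 min
Fri: 05:29–14:18 = 8 h 49 min
Sat: 11:08–19:45 = 8 h 37 min; less 75 min break → 7 h 22 min
Total: 8 h 15 min + 6 h 53 min + 10 h 50 min + 7 h 13 min + 8 h 49 min + 7 h 22 min = 49 h 22 min.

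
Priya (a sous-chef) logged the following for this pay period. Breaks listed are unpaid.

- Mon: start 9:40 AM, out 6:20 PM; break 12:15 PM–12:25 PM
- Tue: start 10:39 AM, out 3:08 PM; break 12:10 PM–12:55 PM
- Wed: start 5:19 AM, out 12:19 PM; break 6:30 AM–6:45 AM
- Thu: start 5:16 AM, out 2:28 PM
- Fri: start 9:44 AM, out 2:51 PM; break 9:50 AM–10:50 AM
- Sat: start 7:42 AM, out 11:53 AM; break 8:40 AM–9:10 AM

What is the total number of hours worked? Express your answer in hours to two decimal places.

Mon: 9:40 AM–6:20 PM = 8 h 40 min; less 10 min break → 8 h 30 min
Tue: 10:39 AM–3:08 PM = 4 h 29 min; less 45 min break → 3 h 44 min
Wed: 5:19 AM–12:19 PM = 7 h 0 min; less 15 min break → 6 h 45 min
Thu: 5:16 AM–2:28 PM = 9 h 12 min
Fri: 9:44 AM–2:51 PM = 5 h 7 min; less 60 min break → 4 h 7 min
Sat: 7:42 AM–11:53 AM = 4 h 11 min; less 30 min break → 3 h 41 min
Total: 8 h 30 min + 3 h 44 min + 6 h 45 min + 9 h 12 min + 4 h 7 min + 3 h 41 min = 35 h 59 min.

35.98 hours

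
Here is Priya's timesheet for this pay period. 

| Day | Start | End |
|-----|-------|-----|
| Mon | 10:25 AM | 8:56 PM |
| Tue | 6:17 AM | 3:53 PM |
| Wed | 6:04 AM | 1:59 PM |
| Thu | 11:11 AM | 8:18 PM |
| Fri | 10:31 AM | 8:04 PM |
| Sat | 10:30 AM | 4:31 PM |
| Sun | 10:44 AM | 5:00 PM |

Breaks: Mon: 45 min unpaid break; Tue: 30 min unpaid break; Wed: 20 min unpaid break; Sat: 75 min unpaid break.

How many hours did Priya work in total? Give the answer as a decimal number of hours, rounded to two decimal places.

Mon: 10:25 AM–8:56 PM = 10 h 31 min; less 45 min break → 9 h 46 min
Tue: 6:17 AM–3:53 PM = 9 h 36 min; less 30 min break → 9 h 6 min
Wed: 6:04 AM–1:59 PM = 7 h 55 min; less 20 min break → 7 h 35 min
Thu: 11:11 AM–8:18 PM = 9 h 7 min
Fri: 10:31 AM–8:04 PM = 9 h 33 min
Sat: 10:30 AM–4:31 PM = 6 h 1 min; less 75 min break → 4 h 46 min
Sun: 10:44 AM–5:00 PM = 6 h 16 min
Total: 9 h 46 min + 9 h 6 min + 7 h 35 min + 9 h 7 min + 9 h 33 min + 4 h 46 min + 6 h 16 min = 56 h 9 min.

56.15 hours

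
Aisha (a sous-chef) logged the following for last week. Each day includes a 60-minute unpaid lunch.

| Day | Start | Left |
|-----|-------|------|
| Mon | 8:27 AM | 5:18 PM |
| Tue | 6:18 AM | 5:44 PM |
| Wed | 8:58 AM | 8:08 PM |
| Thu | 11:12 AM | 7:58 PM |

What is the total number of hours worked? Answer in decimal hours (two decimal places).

Mon: 8:27 AM–5:18 PM = 8 h 51 min; less 60 min break → 7 h 51 min
Tue: 6:18 AM–5:44 PM = 11 h 26 min; less 60 min break → 10 h 26 min
Wed: 8:58 AM–8:08 PM = 11 h 10 min; less 60 min break → 10 h 10 min
Thu: 11:12 AM–7:58 PM = 8 h 46 min; less 60 min break → 7 h 46 min
Total: 7 h 51 min + 10 h 26 min + 10 h 10 min + 7 h 46 min = 36 h 13 min.

36.22 hours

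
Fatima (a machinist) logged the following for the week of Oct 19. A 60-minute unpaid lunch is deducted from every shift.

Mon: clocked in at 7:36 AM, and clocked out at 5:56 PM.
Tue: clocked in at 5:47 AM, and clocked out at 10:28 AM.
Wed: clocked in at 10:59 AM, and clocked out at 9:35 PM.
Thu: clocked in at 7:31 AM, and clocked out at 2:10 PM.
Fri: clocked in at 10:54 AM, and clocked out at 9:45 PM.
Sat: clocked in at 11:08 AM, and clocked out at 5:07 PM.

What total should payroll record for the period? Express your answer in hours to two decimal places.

43.10 hours

Mon: 7:36 AM–5:56 PM = 10 h 20 min; less 60 min break → 9 h 20 min
Tue: 5:47 AM–10:28 AM = 4 h 41 min; less 60 min break → 3 h 41 min
Wed: 10:59 AM–9:35 PM = 10 h 36 min; less 60 min break → 9 h 36 min
Thu: 7:31 AM–2:10 PM = 6 h 39 min; less 60 min break → 5 h 39 min
Fri: 10:54 AM–9:45 PM = 10 h 51 min; less 60 min break → 9 h 51 min
Sat: 11:08 AM–5:07 PM = 5 h 59 min; less 60 min break → 4 h 59 min
Total: 9 h 20 min + 3 h 41 min + 9 h 36 min + 5 h 39 min + 9 h 51 min + 4 h 59 min = 43 h 6 min.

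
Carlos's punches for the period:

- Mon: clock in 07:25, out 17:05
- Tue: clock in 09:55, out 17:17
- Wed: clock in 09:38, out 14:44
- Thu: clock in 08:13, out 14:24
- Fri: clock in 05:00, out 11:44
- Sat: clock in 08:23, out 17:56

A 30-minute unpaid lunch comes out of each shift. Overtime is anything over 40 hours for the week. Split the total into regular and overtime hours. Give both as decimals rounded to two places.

Mon: 07:25–17:05 = 9 h 40 min; less 30 min break → 9 h 10 min
Tue: 09:55–17:17 = 7 h 22 min; less 30 min break → 6 h 52 min
Wed: 09:38–14:44 = 5 h 6 min; less 30 min break → 4 h 36 min
Thu: 08:13–14:24 = 6 h 11 min; less 30 min break → 5 h 41 min
Fri: 05:00–11:44 = 6 h 44 min; less 30 min break → 6 h 14 min
Sat: 08:23–17:56 = 9 h 33 min; less 30 min break → 9 h 3 min
Total worked: 41 h 36 min = 41.60 h.
Threshold 40 h → overtime 1 h 36 min, regular 40 h 0 min.

Regular 40.00 hours, overtime 1.60 hours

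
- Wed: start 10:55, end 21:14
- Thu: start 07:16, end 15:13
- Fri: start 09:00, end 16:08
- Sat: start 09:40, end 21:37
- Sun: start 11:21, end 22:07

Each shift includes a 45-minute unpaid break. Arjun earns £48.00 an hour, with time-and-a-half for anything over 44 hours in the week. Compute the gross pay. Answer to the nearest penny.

£2138.40

Wed: 10:55–21:14 = 10 h 19 min; less 45 min break → 9 h 34 min
Thu: 07:16–15:13 = 7 h 57 min; less 45 min break → 7 h 12 min
Fri: 09:00–16:08 = 7 h 8 min; less 45 min break → 6 h 23 min
Sat: 09:40–21:37 = 11 h 57 min; less 45 min break → 11 h 12 min
Sun: 11:21–22:07 = 10 h 46 min; less 45 min break → 10 h 1 min
Total worked: 44 h 22 min = 2662 min.
Regular 44 h 0 min = 2640 min at £48.00/h; overtime 0 h 22 min = 22 min at £72.00/h.
Pay = (2640 × £48.00 + 22 × £72.00) ÷ 60 = £2138.40.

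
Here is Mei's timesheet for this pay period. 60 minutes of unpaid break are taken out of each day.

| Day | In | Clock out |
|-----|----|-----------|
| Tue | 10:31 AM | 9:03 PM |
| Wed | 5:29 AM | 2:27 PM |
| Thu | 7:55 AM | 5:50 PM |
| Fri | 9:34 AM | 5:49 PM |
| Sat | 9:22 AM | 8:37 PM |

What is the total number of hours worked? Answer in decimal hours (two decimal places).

43.92 hours

Tue: 10:31 AM–9:03 PM = 10 h 32 min; less 60 min break → 9 h 32 min
Wed: 5:29 AM–2:27 PM = 8 h 58 min; less 60 min break → 7 h 58 min
Thu: 7:55 AM–5:50 PM = 9 h 55 min; less 60 min break → 8 h 55 min
Fri: 9:34 AM–5:49 PM = 8 h 15 min; less 60 min break → 7 h 15 min
Sat: 9:22 AM–8:37 PM = 11 h 15 min; less 60 min break → 10 h 15 min
Total: 9 h 32 min + 7 h 58 min + 8 h 55 min + 7 h 15 min + 10 h 15 min = 43 h 55 min.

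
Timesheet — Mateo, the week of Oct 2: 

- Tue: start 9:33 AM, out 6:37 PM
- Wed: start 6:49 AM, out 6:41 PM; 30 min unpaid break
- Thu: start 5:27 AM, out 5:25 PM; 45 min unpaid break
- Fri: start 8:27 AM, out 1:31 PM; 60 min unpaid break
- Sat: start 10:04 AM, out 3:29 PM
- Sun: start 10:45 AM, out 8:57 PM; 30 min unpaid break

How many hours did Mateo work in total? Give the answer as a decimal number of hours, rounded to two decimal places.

50.83 hours

Tue: 9:33 AM–6:37 PM = 9 h 4 min
Wed: 6:49 AM–6:41 PM = 11 h 52 min; less 30 min break → 11 h 22 min
Thu: 5:27 AM–5:25 PM = 11 h 58 min; less 45 min break → 11 h 13 min
Fri: 8:27 AM–1:31 PM = 5 h 4 min; less 60 min break → 4 h 4 min
Sat: 10:04 AM–3:29 PM = 5 h 25 min
Sun: 10:45 AM–8:57 PM = 10 h 12 min; less 30 min break → 9 h 42 min
Total: 9 h 4 min + 11 h 22 min + 11 h 13 min + 4 h 4 min + 5 h 25 min + 9 h 42 min = 50 h 50 min.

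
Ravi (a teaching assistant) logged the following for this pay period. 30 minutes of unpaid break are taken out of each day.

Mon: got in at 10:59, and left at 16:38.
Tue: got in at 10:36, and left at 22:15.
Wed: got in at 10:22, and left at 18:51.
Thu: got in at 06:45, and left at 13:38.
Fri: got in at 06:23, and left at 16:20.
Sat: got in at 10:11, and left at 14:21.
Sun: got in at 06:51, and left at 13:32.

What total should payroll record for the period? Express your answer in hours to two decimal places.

49.97 hours

Mon: 10:59–16:38 = 5 h 39 min; less 30 min break → 5 h 9 min
Tue: 10:36–22:15 = 11 h 39 min; less 30 min break → 11 h 9 min
Wed: 10:22–18:51 = 8 h 29 min; less 30 min break → 7 h 59 min
Thu: 06:45–13:38 = 6 h 53 min; less 30 min break → 6 h 23 min
Fri: 06:23–16:20 = 9 h 57 min; less 30 min break → 9 h 27 min
Sat: 10:11–14:21 = 4 h 10 min; less 30 min break → 3 h 40 min
Sun: 06:51–13:32 = 6 h 41 min; less 30 min break → 6 h 11 min
Total: 5 h 9 min + 11 h 9 min + 7 h 59 min + 6 h 23 min + 9 h 27 min + 3 h 40 min + 6 h 11 min = 49 h 58 min.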